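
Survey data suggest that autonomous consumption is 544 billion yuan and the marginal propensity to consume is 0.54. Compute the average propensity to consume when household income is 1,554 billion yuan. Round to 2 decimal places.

C = 544 + 0.54(1554) = 1383.16
APC = C/Y = 1383.16/1554 = 0.89

APC = 0.89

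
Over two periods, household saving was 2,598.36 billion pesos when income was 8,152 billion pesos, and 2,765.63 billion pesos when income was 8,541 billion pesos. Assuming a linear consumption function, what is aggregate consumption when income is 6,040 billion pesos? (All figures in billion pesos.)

MPS = ΔS/ΔY = (2765.63 − 2598.36)/(8541 − 8152) = 167.27/389 = 0.43
MPC = 1 − MPS = 0.57
Autonomous saving = 2598.36 − 0.43(8152) = -907, so a = 907
C = 907 + 0.57(6040) = 907 + 3442.8 = 4349.8

C = 4349.8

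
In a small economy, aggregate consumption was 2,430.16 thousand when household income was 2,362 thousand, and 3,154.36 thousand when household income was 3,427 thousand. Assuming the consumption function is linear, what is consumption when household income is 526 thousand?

MPC = (3154.36 − 2430.16)/(3427 − 2362) = 724.2/1065 = 0.68
a = 2430.16 − 0.68(2362) = 2430.16 − 1606.16 = 824
C = 824 + 0.68(526) = 824 + 357.68 = 1181.68

C = 1181.68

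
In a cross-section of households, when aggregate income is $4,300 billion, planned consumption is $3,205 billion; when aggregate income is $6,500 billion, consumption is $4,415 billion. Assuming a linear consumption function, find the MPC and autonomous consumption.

MPC = ΔC/ΔY = (4415 − 3205)/(6500 − 4300) = 1210/2200 = 0.55
a = C − MPC·Y = 3205 − 0.55(4300) = 3205 − 2365 = 840

MPC = 0.55; a = 840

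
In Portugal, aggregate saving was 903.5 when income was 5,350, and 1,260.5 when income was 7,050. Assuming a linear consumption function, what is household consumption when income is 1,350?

MPS = ΔS/ΔY = (1260.5 − 903.5)/(7050 − 5350) = 357/1700 = 0.21
MPC = 1 − MPS = 0.79
Autonomous saving = 903.5 − 0.21(5350) = -220, so a = 220
C = 220 + 0.79(1350) = 220 + 1066.5 = 1286.5

C = 1286.5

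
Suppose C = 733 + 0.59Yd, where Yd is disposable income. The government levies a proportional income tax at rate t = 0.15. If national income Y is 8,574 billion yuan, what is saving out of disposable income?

S = 2255.039

Yd = (1 − 0.15)(8574) = 0.85(8574) = 7287.9
C = 733 + 0.59(7287.9) = 733 + 4299.861 = 5032.861
S = Yd − C = 7287.9 − 5032.861 = 2255.039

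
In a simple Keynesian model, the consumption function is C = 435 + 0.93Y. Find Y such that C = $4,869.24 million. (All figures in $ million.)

Y = 4768

435 + 0.93Y = 4869.24
0.93Y = 4434.24, so Y = 4434.24/0.93 = 4768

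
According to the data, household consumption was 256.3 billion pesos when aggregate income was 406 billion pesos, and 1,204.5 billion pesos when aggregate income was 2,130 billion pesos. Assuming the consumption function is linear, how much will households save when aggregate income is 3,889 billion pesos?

MPC = (1204.5 − 256.3)/(2130 − 406) = 948.2/1724 = 0.55
a = 256.3 − 0.55(406) = 256.3 − 223.3 = 33
C = 33 + 0.55(3889) = 2171.95
S = 3889 − 2171.95 = 1717.05

S = 1717.05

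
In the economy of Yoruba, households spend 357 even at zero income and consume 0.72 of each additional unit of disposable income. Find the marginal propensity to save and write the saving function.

MPS = 1 − MPC = 1 − 0.72 = 0.28
S = Y − C = -357 + 0.28Y

MPS = 0.28; S = -357 + 0.28Y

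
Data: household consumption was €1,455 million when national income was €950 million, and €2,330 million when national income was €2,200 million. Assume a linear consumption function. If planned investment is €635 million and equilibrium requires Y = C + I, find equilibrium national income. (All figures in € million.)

Y = 4750

MPC = (2330 − 1455)/(2200 − 950) = 875/1250 = 0.7
a = 1455 − 0.7(950) = 790
Equilibrium: Y = 790 + 0.7Y + 635
0.3Y = 1425, so Y = 1425/0.3 = 4750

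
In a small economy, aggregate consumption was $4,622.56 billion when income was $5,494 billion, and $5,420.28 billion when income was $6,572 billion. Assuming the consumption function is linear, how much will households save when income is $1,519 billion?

S = -162.06

MPC = (5420.28 − 4622.56)/(6572 − 5494) = 797.72/1078 = 0.74
a = 4622.56 − 0.74(5494) = 4622.56 − 4065.56 = 557
C = 557 + 0.74(1519) = 1681.06
S = 1519 − 1681.06 = -162.06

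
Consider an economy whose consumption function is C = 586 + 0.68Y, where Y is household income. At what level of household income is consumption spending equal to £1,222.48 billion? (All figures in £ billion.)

586 + 0.68Y = 1222.48
0.68Y = 636.48, so Y = 636.48/0.68 = 936

Y = 936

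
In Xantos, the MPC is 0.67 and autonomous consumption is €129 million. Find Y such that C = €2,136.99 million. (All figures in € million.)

129 + 0.67Y = 2136.99
0.67Y = 2007.99, so Y = 2007.99/0.67 = 2997

Y = 2997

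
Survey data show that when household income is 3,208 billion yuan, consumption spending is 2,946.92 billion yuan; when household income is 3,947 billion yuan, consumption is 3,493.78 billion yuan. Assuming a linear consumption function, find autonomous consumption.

a = 573

MPC = ΔC/ΔY = (3493.78 − 2946.92)/(3947 − 3208) = 546.86/739 = 0.74
a = C − MPC·Y = 2946.92 − 0.74(3208) = 2946.92 − 2373.92 = 573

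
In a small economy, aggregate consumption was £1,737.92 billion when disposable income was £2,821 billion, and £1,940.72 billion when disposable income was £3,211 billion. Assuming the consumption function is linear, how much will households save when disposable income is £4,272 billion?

MPC = (1940.72 − 1737.92)/(3211 − 2821) = 202.8/390 = 0.52
a = 1737.92 − 0.52(2821) = 1737.92 − 1466.92 = 271
C = 271 + 0.52(4272) = 2492.44
S = 4272 − 2492.44 = 1779.56

S = 1779.56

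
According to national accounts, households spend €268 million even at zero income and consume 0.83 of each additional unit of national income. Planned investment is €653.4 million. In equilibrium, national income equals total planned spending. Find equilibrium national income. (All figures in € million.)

Y = C + I = 268 + 0.83Y + 653.4
Y − 0.83Y = 921.4
0.17Y = 921.4, so Y = 921.4/0.17 = 5420

Y = 5420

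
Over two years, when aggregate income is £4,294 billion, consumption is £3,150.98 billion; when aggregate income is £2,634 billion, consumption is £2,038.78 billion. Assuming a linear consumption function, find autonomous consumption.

MPC = ΔC/ΔY = (3150.98 − 2038.78)/(4294 − 2634) = 1112.2/1660 = 0.67
a = C − MPC·Y = 2038.78 − 0.67(2634) = 2038.78 − 1764.78 = 274

a = 274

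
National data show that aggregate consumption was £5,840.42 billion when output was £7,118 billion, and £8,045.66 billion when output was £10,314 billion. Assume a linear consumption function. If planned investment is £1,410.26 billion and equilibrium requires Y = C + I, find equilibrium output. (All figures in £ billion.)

Y = 7546

MPC = (8045.66 − 5840.42)/(10314 − 7118) = 2205.24/3196 = 0.69
a = 5840.42 − 0.69(7118) = 929
Equilibrium: Y = 929 + 0.69Y + 1410.26
0.31Y = 2339.26, so Y = 2339.26/0.31 = 7546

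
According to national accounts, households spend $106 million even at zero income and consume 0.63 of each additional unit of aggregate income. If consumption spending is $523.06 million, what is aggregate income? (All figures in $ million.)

Y = 662

106 + 0.63Y = 523.06
0.63Y = 417.06, so Y = 417.06/0.63 = 662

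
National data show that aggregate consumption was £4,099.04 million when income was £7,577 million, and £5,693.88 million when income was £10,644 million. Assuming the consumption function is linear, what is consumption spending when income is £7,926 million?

MPC = (5693.88 − 4099.04)/(10644 − 7577) = 1594.84/3067 = 0.52
a = 4099.04 − 0.52(7577) = 4099.04 − 3940.04 = 159
C = 159 + 0.52(7926) = 159 + 4121.52 = 4280.52

C = 4280.52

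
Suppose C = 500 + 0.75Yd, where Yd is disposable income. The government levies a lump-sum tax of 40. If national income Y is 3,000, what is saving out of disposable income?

S = 240

Yd = Y − T = 3000 − 40 = 2960
C = 500 + 0.75(2960) = 500 + 2220 = 2720
S = Yd − C = 2960 − 2720 = 240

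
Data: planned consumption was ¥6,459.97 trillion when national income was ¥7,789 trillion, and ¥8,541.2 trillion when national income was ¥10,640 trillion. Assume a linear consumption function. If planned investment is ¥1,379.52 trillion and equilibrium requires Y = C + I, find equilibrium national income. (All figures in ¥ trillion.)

MPC = (8541.2 − 6459.97)/(10640 − 7789) = 2081.23/2851 = 0.73
a = 6459.97 − 0.73(7789) = 774
Equilibrium: Y = 774 + 0.73Y + 1379.52
0.27Y = 2153.52, so Y = 2153.52/0.27 = 7976

Y = 7976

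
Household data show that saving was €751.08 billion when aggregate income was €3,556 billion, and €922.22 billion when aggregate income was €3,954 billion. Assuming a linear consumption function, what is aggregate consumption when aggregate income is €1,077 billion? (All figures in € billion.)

C = 1391.89

MPS = ΔS/ΔY = (922.22 − 751.08)/(3954 − 3556) = 171.14/398 = 0.43
MPC = 1 − MPS = 0.57
Autonomous saving = 751.08 − 0.43(3556) = -778, so a = 778
C = 778 + 0.57(1077) = 778 + 613.89 = 1391.89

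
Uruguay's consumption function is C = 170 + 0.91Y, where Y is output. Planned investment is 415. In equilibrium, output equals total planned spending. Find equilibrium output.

Y = C + I = 170 + 0.91Y + 415
Y − 0.91Y = 585
0.09Y = 585, so Y = 585/0.09 = 6500

Y = 6500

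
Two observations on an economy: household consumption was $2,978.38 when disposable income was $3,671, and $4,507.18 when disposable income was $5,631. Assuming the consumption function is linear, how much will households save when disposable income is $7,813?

MPC = (4507.18 − 2978.38)/(5631 − 3671) = 1528.8/1960 = 0.78
a = 2978.38 − 0.78(3671) = 2978.38 − 2863.38 = 115
C = 115 + 0.78(7813) = 6209.14
S = 7813 − 6209.14 = 1603.86

S = 1603.86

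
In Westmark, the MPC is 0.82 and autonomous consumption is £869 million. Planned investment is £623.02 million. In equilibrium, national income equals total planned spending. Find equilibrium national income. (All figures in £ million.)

Y = 8289

Y = C + I = 869 + 0.82Y + 623.02
Y − 0.82Y = 1492.02
0.18Y = 1492.02, so Y = 1492.02/0.18 = 8289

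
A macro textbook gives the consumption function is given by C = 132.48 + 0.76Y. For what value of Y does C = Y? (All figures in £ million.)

At break-even, C = Y: 132.48 + 0.76Y = Y
0.24Y = 132.48, so Y = 132.48/0.24 = 552

Y = 552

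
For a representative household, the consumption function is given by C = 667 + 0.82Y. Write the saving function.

S = Y − C = Y − (667 + 0.82Y) = -667 + (1 − 0.82)Y

S = -667 + 0.18Y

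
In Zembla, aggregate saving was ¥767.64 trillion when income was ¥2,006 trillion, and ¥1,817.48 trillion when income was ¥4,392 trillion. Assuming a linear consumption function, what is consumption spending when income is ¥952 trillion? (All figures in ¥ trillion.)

C = 648.12

MPS = ΔS/ΔY = (1817.48 − 767.64)/(4392 − 2006) = 1049.84/2386 = 0.44
MPC = 1 − MPS = 0.56
Autonomous saving = 767.64 − 0.44(2006) = -115, so a = 115
C = 115 + 0.56(952) = 115 + 533.12 = 648.12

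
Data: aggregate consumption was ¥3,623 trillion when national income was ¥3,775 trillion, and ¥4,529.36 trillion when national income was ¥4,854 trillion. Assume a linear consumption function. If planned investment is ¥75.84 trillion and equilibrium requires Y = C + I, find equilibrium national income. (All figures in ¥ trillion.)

Y = 3299

MPC = (4529.36 − 3623)/(4854 − 3775) = 906.36/1079 = 0.84
a = 3623 − 0.84(3775) = 452
Equilibrium: Y = 452 + 0.84Y + 75.84
0.16Y = 527.84, so Y = 527.84/0.16 = 3299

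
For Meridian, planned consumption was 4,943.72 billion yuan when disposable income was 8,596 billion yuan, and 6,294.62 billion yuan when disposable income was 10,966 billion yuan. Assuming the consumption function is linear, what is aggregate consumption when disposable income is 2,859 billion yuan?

C = 1673.63

MPC = (6294.62 − 4943.72)/(10966 − 8596) = 1350.9/2370 = 0.57
a = 4943.72 − 0.57(8596) = 4943.72 − 4899.72 = 44
C = 44 + 0.57(2859) = 44 + 1629.63 = 1673.63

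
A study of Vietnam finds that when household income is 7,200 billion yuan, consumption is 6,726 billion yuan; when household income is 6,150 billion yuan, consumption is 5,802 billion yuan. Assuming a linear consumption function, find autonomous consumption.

MPC = ΔC/ΔY = (6726 − 5802)/(7200 − 6150) = 924/1050 = 0.88
a = C − MPC·Y = 5802 − 0.88(6150) = 5802 − 5412 = 390

a = 390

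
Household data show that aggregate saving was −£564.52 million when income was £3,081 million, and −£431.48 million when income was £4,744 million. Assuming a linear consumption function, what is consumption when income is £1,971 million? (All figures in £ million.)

MPS = ΔS/ΔY = (-431.48 − (-564.52))/(4744 − 3081) = 133.04/1663 = 0.08
MPC = 1 − MPS = 0.92
Autonomous saving = -564.52 − 0.08(3081) = -811, so a = 811
C = 811 + 0.92(1971) = 811 + 1813.32 = 2624.32

C = 2624.32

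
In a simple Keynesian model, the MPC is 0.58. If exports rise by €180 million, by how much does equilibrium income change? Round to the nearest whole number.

The multiplier is 1/(1 − MPC) = 1/0.42.
ΔY = 180/0.42 = 428.57 ≈ 429

ΔY ≈ 429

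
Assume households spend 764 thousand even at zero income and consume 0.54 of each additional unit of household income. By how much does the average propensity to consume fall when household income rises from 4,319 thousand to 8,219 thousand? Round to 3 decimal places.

ΔAPC = 0.084

At Y = 4319: C = 764 + 0.54(4319) = 3096.26, APC = 3096.26/4319 = 0.7169
At Y = 8219: C = 5202.26, APC = 5202.26/8219 = 0.6330
Fall in APC = 0.7169 − 0.6330 = 0.0839 ≈ 0.084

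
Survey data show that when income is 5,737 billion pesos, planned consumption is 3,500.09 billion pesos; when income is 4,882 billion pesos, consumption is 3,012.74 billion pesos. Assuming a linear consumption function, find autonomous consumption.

MPC = ΔC/ΔY = (3500.09 − 3012.74)/(5737 − 4882) = 487.35/855 = 0.57
a = C − MPC·Y = 3012.74 − 0.57(4882) = 3012.74 − 2782.74 = 230

a = 230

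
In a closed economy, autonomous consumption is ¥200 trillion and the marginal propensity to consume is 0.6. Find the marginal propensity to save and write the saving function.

MPS = 1 − MPC = 1 − 0.6 = 0.4
S = Y − C = -200 + 0.4Y

MPS = 0.4; S = -200 + 0.4Y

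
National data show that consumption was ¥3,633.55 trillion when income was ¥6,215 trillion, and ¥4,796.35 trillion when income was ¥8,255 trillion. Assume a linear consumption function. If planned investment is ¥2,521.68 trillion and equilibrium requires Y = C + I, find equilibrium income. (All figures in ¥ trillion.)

Y = 6076

MPC = (4796.35 − 3633.55)/(8255 − 6215) = 1162.8/2040 = 0.57
a = 3633.55 − 0.57(6215) = 91
Equilibrium: Y = 91 + 0.57Y + 2521.68
0.43Y = 2612.68, so Y = 2612.68/0.43 = 6076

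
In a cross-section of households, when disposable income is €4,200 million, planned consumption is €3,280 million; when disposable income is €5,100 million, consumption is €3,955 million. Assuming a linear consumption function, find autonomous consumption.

a = 130

MPC = ΔC/ΔY = (3955 − 3280)/(5100 − 4200) = 675/900 = 0.75
a = C − MPC·Y = 3280 − 0.75(4200) = 3280 − 3150 = 130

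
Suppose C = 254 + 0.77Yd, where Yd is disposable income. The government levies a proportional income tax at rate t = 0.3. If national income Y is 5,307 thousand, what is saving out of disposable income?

Yd = (1 − 0.3)(5307) = 0.7(5307) = 3714.9
C = 254 + 0.77(3714.9) = 254 + 2860.473 = 3114.473
S = Yd − C = 3714.9 − 3114.473 = 600.427

S = 600.427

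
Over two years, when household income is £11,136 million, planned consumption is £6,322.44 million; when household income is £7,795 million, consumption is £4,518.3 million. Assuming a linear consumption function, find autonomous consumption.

a = 309

MPC = ΔC/ΔY = (6322.44 − 4518.3)/(11136 − 7795) = 1804.14/3341 = 0.54
a = C − MPC·Y = 4518.3 − 0.54(7795) = 4518.3 − 4209.3 = 309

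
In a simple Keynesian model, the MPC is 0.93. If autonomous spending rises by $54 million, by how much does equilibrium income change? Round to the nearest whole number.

ΔY ≈ 771

The multiplier is 1/(1 − MPC) = 1/0.07.
ΔY = 54/0.07 = 771.43 ≈ 771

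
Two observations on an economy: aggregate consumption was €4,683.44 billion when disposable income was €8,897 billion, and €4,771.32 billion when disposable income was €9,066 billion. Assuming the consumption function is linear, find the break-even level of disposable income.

MPC = (4771.32 − 4683.44)/(9066 − 8897) = 87.88/169 = 0.52
a = 4683.44 − 0.52(8897) = 4683.44 − 4626.44 = 57
Break-even: Y = a/(1−MPC) = 57/0.48 = 118.75

Y = 118.75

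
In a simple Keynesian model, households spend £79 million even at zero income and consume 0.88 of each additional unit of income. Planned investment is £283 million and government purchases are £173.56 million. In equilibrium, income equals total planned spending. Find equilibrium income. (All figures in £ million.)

Y = C + I + G = 79 + 0.88Y + 283 + 173.56
Y − 0.88Y = 535.56
0.12Y = 535.56, so Y = 535.56/0.12 = 4463

Y = 4463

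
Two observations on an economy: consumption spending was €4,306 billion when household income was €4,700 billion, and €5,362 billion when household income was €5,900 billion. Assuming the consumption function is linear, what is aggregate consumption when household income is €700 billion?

C = 786

MPC = (5362 − 4306)/(5900 − 4700) = 1056/1200 = 0.88
a = 4306 − 0.88(4700) = 4306 − 4136 = 170
C = 170 + 0.88(700) = 170 + 616 = 786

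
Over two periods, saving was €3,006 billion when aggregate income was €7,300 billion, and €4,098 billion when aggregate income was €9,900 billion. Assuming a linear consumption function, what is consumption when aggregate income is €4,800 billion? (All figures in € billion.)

C = 2844

MPS = ΔS/ΔY = (4098 − 3006)/(9900 − 7300) = 1092/2600 = 0.42
MPC = 1 − MPS = 0.58
Autonomous saving = 3006 − 0.42(7300) = -60, so a = 60
C = 60 + 0.58(4800) = 60 + 2784 = 2844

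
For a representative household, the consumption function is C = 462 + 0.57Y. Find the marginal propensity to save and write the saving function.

MPS = 1 − MPC = 1 − 0.57 = 0.43
S = Y − C = -462 + 0.43Y

MPS = 0.43; S = -462 + 0.43Y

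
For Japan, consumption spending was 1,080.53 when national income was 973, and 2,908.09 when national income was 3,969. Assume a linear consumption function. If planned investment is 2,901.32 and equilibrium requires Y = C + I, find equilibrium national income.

Y = 8688

MPC = (2908.09 − 1080.53)/(3969 − 973) = 1827.56/2996 = 0.61
a = 1080.53 − 0.61(973) = 487
Equilibrium: Y = 487 + 0.61Y + 2901.32
0.39Y = 3388.32, so Y = 3388.32/0.39 = 8688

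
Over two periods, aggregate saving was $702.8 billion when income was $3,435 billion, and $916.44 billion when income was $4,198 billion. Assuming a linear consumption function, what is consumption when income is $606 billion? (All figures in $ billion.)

C = 695.32

MPS = ΔS/ΔY = (916.44 − 702.8)/(4198 − 3435) = 213.64/763 = 0.28
MPC = 1 − MPS = 0.72
Autonomous saving = 702.8 − 0.28(3435) = -259, so a = 259
C = 259 + 0.72(606) = 259 + 436.32 = 695.32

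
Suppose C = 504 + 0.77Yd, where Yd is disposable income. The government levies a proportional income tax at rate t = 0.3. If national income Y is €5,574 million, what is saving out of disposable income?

Yd = (1 − 0.3)(5574) = 0.7(5574) = 3901.8
C = 504 + 0.77(3901.8) = 504 + 3004.386 = 3508.386
S = Yd − C = 3901.8 − 3508.386 = 393.414

S = 393.414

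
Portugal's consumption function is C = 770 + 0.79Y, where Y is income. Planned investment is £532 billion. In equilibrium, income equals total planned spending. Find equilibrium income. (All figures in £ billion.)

Y = C + I = 770 + 0.79Y + 532
Y − 0.79Y = 1302
0.21Y = 1302, so Y = 1302/0.21 = 6200

Y = 6200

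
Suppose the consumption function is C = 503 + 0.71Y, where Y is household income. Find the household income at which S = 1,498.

Y = 6900

S = Y − C = -503 + 0.29Y
-503 + 0.29Y = 1498, so 0.29Y = 2001 and Y = 6900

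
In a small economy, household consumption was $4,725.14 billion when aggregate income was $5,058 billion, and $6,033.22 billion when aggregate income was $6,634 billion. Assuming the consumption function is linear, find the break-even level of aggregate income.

Y = 3100

MPC = (6033.22 − 4725.14)/(6634 − 5058) = 1308.08/1576 = 0.83
a = 4725.14 − 0.83(5058) = 4725.14 − 4198.14 = 527
Break-even: Y = a/(1−MPC) = 527/0.17 = 3100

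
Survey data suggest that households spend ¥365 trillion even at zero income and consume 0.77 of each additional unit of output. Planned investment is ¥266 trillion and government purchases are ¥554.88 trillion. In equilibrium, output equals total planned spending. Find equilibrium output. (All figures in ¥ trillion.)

Y = C + I + G = 365 + 0.77Y + 266 + 554.88
Y − 0.77Y = 1185.88
0.23Y = 1185.88, so Y = 1185.88/0.23 = 5156

Y = 5156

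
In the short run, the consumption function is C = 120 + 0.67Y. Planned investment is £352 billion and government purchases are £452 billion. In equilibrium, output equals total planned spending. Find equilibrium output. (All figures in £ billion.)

Y = C + I + G = 120 + 0.67Y + 352 + 452
Y − 0.67Y = 924
0.33Y = 924, so Y = 924/0.33 = 2800

Y = 2800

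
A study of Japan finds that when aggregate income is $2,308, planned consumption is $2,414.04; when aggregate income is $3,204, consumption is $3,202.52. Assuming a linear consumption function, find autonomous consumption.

a = 383

MPC = ΔC/ΔY = (3202.52 − 2414.04)/(3204 − 2308) = 788.48/896 = 0.88
a = C − MPC·Y = 2414.04 − 0.88(2308) = 2414.04 − 2031.04 = 383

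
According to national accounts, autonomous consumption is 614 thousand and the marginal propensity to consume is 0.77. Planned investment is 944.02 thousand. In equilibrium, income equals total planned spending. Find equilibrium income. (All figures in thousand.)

Y = C + I = 614 + 0.77Y + 944.02
Y − 0.77Y = 1558.02
0.23Y = 1558.02, so Y = 1558.02/0.23 = 6774

Y = 6774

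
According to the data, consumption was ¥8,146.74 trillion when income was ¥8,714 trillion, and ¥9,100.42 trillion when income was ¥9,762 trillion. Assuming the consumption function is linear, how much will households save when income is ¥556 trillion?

MPC = (9100.42 − 8146.74)/(9762 − 8714) = 953.68/1048 = 0.91
a = 8146.74 − 0.91(8714) = 8146.74 − 7929.74 = 217
C = 217 + 0.91(556) = 722.96
S = 556 − 722.96 = -166.96

S = -166.96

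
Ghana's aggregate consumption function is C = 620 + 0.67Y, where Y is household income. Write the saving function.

S = -620 + 0.33Y

S = Y − C = Y − (620 + 0.67Y) = -620 + (1 − 0.67)Y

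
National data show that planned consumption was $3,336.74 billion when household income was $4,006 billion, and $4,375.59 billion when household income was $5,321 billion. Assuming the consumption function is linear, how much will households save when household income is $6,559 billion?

MPC = (4375.59 − 3336.74)/(5321 − 4006) = 1038.85/1315 = 0.79
a = 3336.74 − 0.79(4006) = 3336.74 − 3164.74 = 172
C = 172 + 0.79(6559) = 5353.61
S = 6559 − 5353.61 = 1205.39

S = 1205.39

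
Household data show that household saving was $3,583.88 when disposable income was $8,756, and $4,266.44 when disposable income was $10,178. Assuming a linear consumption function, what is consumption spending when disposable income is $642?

C = 952.84

MPS = ΔS/ΔY = (4266.44 − 3583.88)/(10178 − 8756) = 682.56/1422 = 0.48
MPC = 1 − MPS = 0.52
Autonomous saving = 3583.88 − 0.48(8756) = -619, so a = 619
C = 619 + 0.52(642) = 619 + 333.84 = 952.84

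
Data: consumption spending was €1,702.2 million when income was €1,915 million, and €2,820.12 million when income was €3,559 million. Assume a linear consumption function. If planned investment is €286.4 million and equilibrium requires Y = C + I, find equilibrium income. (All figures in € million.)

Y = 2145

MPC = (2820.12 − 1702.2)/(3559 − 1915) = 1117.92/1644 = 0.68
a = 1702.2 − 0.68(1915) = 400
Equilibrium: Y = 400 + 0.68Y + 286.4
0.32Y = 686.4, so Y = 686.4/0.32 = 2145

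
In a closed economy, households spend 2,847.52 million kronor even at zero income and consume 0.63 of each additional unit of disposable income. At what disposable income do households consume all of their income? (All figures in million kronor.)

At break-even, C = Y: 2847.52 + 0.63Y = Y
0.37Y = 2847.52, so Y = 2847.52/0.37 = 7696

Y = 7696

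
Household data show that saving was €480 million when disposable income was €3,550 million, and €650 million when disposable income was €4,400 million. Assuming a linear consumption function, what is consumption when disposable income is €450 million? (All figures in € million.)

MPS = ΔS/ΔY = (650 − 480)/(4400 − 3550) = 170/850 = 0.2
MPC = 1 − MPS = 0.8
Autonomous saving = 480 − 0.2(3550) = -230, so a = 230
C = 230 + 0.8(450) = 230 + 360 = 590

C = 590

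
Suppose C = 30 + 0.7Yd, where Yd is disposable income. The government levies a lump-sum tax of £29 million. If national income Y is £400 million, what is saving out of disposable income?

S = 81.3

Yd = Y − T = 400 − 29 = 371
C = 30 + 0.7(371) = 30 + 259.7 = 289.7
S = Yd − C = 371 − 289.7 = 81.3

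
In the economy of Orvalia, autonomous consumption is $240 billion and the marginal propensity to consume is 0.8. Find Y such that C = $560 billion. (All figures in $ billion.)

240 + 0.8Y = 560
0.8Y = 320, so Y = 320/0.8 = 400

Y = 400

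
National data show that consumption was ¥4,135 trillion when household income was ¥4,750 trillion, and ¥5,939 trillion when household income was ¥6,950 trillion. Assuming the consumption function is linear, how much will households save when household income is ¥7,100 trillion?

MPC = (5939 − 4135)/(6950 − 4750) = 1804/2200 = 0.82
a = 4135 − 0.82(4750) = 4135 − 3895 = 240
C = 240 + 0.82(7100) = 6062
S = 7100 − 6062 = 1038

S = 1038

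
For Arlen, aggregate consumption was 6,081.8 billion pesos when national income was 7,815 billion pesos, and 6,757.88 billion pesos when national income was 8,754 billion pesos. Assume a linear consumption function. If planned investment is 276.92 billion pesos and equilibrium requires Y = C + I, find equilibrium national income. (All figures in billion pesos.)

MPC = (6757.88 − 6081.8)/(8754 − 7815) = 676.08/939 = 0.72
a = 6081.8 − 0.72(7815) = 455
Equilibrium: Y = 455 + 0.72Y + 276.92
0.28Y = 731.92, so Y = 731.92/0.28 = 2614

Y = 2614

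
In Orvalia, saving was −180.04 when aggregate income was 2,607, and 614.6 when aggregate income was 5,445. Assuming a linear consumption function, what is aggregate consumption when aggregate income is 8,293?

MPS = ΔS/ΔY = (614.6 − (-180.04))/(5445 − 2607) = 794.64/2838 = 0.28
MPC = 1 − MPS = 0.72
Autonomous saving = -180.04 − 0.28(2607) = -910, so a = 910
C = 910 + 0.72(8293) = 910 + 5970.96 = 6880.96

C = 6880.96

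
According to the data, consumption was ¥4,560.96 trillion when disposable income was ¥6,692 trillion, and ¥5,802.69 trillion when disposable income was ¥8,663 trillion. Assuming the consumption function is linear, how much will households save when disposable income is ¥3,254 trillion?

S = 858.98

MPC = (5802.69 − 4560.96)/(8663 − 6692) = 1241.73/1971 = 0.63
a = 4560.96 − 0.63(6692) = 4560.96 − 4215.96 = 345
C = 345 + 0.63(3254) = 2395.02
S = 3254 − 2395.02 = 858.98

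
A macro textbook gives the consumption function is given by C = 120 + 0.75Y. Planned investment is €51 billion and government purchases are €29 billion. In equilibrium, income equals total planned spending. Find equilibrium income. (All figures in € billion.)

Y = C + I + G = 120 + 0.75Y + 51 + 29
Y − 0.75Y = 200
0.25Y = 200, so Y = 200/0.25 = 800

Y = 800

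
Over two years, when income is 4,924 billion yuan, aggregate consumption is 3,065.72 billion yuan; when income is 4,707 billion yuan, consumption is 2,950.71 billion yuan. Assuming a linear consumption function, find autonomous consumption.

a = 456

MPC = ΔC/ΔY = (3065.72 − 2950.71)/(4924 − 4707) = 115.01/217 = 0.53
a = C − MPC·Y = 2950.71 − 0.53(4707) = 2950.71 − 2494.71 = 456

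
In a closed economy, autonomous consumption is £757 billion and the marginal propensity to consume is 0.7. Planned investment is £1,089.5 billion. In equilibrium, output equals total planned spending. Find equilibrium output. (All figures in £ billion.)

Y = C + I = 757 + 0.7Y + 1089.5
Y − 0.7Y = 1846.5
0.3Y = 1846.5, so Y = 1846.5/0.3 = 6155

Y = 6155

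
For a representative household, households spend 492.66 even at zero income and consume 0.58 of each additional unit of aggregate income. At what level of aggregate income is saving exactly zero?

At break-even, C = Y: 492.66 + 0.58Y = Y
0.42Y = 492.66, so Y = 492.66/0.42 = 1173

Y = 1173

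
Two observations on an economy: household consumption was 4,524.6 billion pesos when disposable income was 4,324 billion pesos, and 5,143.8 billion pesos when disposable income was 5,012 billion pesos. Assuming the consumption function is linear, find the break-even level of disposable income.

Y = 6330

MPC = (5143.8 − 4524.6)/(5012 − 4324) = 619.2/688 = 0.9
a = 4524.6 − 0.9(4324) = 4524.6 − 3891.6 = 633
Break-even: Y = a/(1−MPC) = 633/0.1 = 6330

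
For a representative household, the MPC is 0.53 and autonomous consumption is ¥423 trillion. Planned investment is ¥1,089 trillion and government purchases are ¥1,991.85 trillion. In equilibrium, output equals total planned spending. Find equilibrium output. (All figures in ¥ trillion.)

Y = 7455

Y = C + I + G = 423 + 0.53Y + 1089 + 1991.85
Y − 0.53Y = 3503.85
0.47Y = 3503.85, so Y = 3503.85/0.47 = 7455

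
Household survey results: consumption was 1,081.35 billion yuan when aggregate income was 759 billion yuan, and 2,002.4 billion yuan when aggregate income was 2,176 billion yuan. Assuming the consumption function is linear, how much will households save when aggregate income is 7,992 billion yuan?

MPC = (2002.4 − 1081.35)/(2176 − 759) = 921.05/1417 = 0.65
a = 1081.35 − 0.65(759) = 1081.35 − 493.35 = 588
C = 588 + 0.65(7992) = 5782.8
S = 7992 − 5782.8 = 2209.2

S = 2209.2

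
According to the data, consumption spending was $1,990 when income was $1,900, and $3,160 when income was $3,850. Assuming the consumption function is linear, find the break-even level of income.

MPC = (3160 − 1990)/(3850 − 1900) = 1170/1950 = 0.6
a = 1990 − 0.6(1900) = 1990 − 1140 = 850
Break-even: Y = a/(1−MPC) = 850/0.4 = 2125

Y = 2125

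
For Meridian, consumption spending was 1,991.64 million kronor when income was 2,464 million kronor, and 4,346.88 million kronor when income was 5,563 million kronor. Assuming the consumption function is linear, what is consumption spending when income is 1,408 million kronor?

C = 1189.08

MPC = (4346.88 − 1991.64)/(5563 − 2464) = 2355.24/3099 = 0.76
a = 1991.64 − 0.76(2464) = 1991.64 − 1872.64 = 119
C = 119 + 0.76(1408) = 119 + 1070.08 = 1189.08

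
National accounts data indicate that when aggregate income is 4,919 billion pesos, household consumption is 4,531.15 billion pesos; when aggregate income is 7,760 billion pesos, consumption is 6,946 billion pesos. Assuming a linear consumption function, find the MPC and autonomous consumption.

MPC = ΔC/ΔY = (6946 − 4531.15)/(7760 − 4919) = 2414.85/2841 = 0.85
a = C − MPC·Y = 4531.15 − 0.85(4919) = 4531.15 − 4181.15 = 350

MPC = 0.85; a = 350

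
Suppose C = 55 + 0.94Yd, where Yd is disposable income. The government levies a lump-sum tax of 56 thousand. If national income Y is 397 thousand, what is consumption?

Yd = Y − T = 397 − 56 = 341
C = 55 + 0.94(341) = 55 + 320.54 = 375.54

C = 375.54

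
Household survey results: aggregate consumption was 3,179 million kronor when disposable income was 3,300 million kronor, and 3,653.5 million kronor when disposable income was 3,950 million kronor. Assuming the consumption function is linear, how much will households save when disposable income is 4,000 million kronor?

S = 310

MPC = (3653.5 − 3179)/(3950 − 3300) = 474.5/650 = 0.73
a = 3179 − 0.73(3300) = 3179 − 2409 = 770
C = 770 + 0.73(4000) = 3690
S = 4000 − 3690 = 310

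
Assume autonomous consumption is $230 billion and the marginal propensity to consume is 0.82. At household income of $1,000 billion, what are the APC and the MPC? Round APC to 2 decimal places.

APC = 1.05; MPC = 0.82

MPC = 0.82 (the slope of the consumption function)
C = 230 + 0.82(1000) = 1050, so APC = 1050/1000 = 1.05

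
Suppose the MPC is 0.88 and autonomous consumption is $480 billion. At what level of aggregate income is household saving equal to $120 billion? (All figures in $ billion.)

S = Y − C = -480 + 0.12Y
-480 + 0.12Y = 120, so 0.12Y = 600 and Y = 5000

Y = 5000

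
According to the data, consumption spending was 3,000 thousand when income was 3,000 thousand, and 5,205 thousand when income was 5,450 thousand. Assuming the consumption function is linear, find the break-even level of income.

MPC = (5205 − 3000)/(5450 − 3000) = 2205/2450 = 0.9
a = 3000 − 0.9(3000) = 3000 − 2700 = 300
Break-even: Y = a/(1−MPC) = 300/0.1 = 3000

Y = 3000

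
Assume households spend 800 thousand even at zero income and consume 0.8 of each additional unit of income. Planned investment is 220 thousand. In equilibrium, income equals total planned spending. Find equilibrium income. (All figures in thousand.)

Y = C + I = 800 + 0.8Y + 220
Y − 0.8Y = 1020
0.2Y = 1020, so Y = 1020/0.2 = 5100

Y = 5100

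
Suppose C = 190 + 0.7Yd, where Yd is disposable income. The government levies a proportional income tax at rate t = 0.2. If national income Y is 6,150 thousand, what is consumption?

C = 3634

Yd = (1 − 0.2)(6150) = 0.8(6150) = 4920
C = 190 + 0.7(4920) = 190 + 3444 = 3634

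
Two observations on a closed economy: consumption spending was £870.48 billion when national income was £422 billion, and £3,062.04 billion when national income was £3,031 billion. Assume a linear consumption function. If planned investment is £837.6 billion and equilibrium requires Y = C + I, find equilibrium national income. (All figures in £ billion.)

MPC = (3062.04 − 870.48)/(3031 − 422) = 2191.56/2609 = 0.84
a = 870.48 − 0.84(422) = 516
Equilibrium: Y = 516 + 0.84Y + 837.6
0.16Y = 1353.6, so Y = 1353.6/0.16 = 8460

Y = 8460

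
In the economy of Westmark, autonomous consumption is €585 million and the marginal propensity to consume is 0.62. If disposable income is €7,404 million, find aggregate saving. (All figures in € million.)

C = 585 + 0.62(7404) = 585 + 4590.48 = 5175.48
S = Y − C = 7404 − 5175.48 = 2228.52

S = 2228.52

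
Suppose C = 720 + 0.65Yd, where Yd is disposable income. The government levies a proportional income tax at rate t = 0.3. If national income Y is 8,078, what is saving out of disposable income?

S = 1259.11

Yd = (1 − 0.3)(8078) = 0.7(8078) = 5654.6
C = 720 + 0.65(5654.6) = 720 + 3675.49 = 4395.49
S = Yd − C = 5654.6 − 4395.49 = 1259.11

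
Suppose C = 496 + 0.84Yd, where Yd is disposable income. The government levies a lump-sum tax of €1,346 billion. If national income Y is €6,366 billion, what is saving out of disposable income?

Yd = Y − T = 6366 − 1346 = 5020
C = 496 + 0.84(5020) = 496 + 4216.8 = 4712.8
S = Yd − C = 5020 − 4712.8 = 307.2

S = 307.2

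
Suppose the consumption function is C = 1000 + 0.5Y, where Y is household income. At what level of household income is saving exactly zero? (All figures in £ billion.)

At break-even, C = Y: 1000 + 0.5Y = Y
0.5Y = 1000, so Y = 1000/0.5 = 2000

Y = 2000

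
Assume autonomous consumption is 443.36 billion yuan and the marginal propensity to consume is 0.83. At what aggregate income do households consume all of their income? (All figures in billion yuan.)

Y = 2608

At break-even, C = Y: 443.36 + 0.83Y = Y
0.17Y = 443.36, so Y = 443.36/0.17 = 2608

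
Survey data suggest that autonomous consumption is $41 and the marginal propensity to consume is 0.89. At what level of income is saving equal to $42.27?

S = Y − C = -41 + 0.11Y
-41 + 0.11Y = 42.27, so 0.11Y = 83.27 and Y = 757

Y = 757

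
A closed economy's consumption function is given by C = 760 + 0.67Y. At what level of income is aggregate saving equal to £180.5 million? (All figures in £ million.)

S = Y − C = -760 + 0.33Y
-760 + 0.33Y = 180.5, so 0.33Y = 940.5 and Y = 2850

Y = 2850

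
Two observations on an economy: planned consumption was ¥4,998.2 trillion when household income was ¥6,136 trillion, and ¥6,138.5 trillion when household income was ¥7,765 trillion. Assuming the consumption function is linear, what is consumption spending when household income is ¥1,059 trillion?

MPC = (6138.5 − 4998.2)/(7765 − 6136) = 1140.3/1629 = 0.7
a = 4998.2 − 0.7(6136) = 4998.2 − 4295.2 = 703
C = 703 + 0.7(1059) = 703 + 741.3 = 1444.3

C = 1444.3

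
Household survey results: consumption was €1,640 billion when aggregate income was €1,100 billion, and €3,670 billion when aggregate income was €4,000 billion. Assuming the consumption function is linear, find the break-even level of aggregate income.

MPC = (3670 − 1640)/(4000 − 1100) = 2030/2900 = 0.7
a = 1640 − 0.7(1100) = 1640 − 770 = 870
Break-even: Y = a/(1−MPC) = 870/0.3 = 2900

Y = 2900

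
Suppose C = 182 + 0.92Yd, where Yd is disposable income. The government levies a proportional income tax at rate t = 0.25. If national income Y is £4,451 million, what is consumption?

Yd = (1 − 0.25)(4451) = 0.75(4451) = 3338.25
C = 182 + 0.92(3338.25) = 182 + 3071.19 = 3253.19

C = 3253.19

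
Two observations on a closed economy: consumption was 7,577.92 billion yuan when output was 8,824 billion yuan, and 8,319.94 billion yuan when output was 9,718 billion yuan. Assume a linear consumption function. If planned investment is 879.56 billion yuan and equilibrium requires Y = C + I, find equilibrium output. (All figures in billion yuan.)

MPC = (8319.94 − 7577.92)/(9718 − 8824) = 742.02/894 = 0.83
a = 7577.92 − 0.83(8824) = 254
Equilibrium: Y = 254 + 0.83Y + 879.56
0.17Y = 1133.56, so Y = 1133.56/0.17 = 6668

Y = 6668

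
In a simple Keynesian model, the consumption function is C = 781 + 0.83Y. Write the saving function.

S = Y − C = Y − (781 + 0.83Y) = -781 + (1 − 0.83)Y

S = -781 + 0.17Y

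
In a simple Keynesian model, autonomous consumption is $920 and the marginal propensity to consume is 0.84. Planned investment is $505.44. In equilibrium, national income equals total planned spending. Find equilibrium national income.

Y = C + I = 920 + 0.84Y + 505.44
Y − 0.84Y = 1425.44
0.16Y = 1425.44, so Y = 1425.44/0.16 = 8909

Y = 8909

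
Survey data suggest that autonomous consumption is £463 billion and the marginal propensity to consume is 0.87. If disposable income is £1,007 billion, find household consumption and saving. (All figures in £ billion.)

C = 1339.09; S = -332.09

C = 463 + 0.87(1007) = 463 + 876.09 = 1339.09
S = Y − C = 1007 − 1339.09 = -332.09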